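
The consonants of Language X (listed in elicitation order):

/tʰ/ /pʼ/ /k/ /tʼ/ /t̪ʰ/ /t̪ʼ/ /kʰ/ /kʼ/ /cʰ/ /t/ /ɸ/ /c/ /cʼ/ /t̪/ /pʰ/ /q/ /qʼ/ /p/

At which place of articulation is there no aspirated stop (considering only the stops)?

uvular

place of articulation  plain     aspirated  ejective
bilabial          p         pʰ        pʼ      
dental            t̪        t̪ʰ       t̪ʼ     
alveolar          t         tʰ        tʼ      
palatal           c         cʰ        cʼ      
velar             k         kʰ        kʼ      
uvular            q         —         qʼ      
Every place of articulation has an aspirated member except uvular, where /qʰ/ would be expected.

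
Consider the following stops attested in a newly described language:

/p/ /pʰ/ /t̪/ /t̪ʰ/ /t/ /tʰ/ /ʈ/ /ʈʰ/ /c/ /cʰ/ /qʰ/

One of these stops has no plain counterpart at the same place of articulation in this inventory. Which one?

Bilabial: /p/ ~ /pʰ/
Dental: /t̪/ ~ /t̪ʰ/
Alveolar: /t/ ~ /tʰ/
Retroflex: /ʈ/ ~ /ʈʰ/
Palatal: /c/ ~ /cʰ/
Uvular: only /qʰ/ (aspirated); no plain partner.
So /qʰ/ is the unpaired segment.

/qʰ/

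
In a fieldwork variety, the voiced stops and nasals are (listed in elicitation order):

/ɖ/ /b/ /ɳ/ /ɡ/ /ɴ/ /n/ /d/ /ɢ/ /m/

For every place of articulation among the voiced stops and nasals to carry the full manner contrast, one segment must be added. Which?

Oral stop: /b/ (bilabial), /d/ (alveolar), /ɖ/ (retroflex), /ɡ/ (velar), /ɢ/ (uvular).
Nasal: /m/ (bilabial), /n/ (alveolar), /ɳ/ (retroflex), /ɴ/ (uvular).
The velar row has no nasal member, so the gap is the velar nasal /ŋ/.

/ŋ/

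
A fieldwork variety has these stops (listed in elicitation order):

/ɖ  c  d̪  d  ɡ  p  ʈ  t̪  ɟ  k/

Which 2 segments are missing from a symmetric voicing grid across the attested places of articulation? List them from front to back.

/b/, /t/

Voiceless: /p/ (bilabial), /t̪/ (dental), /ʈ/ (retroflex), /c/ (palatal), /k/ (velar).
Voiced: /d̪/ (dental), /d/ (alveolar), /ɖ/ (retroflex), /ɟ/ (palatal), /ɡ/ (velar).
Gaps, from front to back: bilabial lacks voiced (/b/); alveolar lacks voiceless (/t/).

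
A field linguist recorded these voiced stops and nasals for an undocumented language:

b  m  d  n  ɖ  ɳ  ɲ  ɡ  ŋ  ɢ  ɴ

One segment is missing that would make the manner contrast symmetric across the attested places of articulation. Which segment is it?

Oral stop: /b/ (bilabial), /d/ (alveolar), /ɖ/ (retroflex), /ɡ/ (velar), /ɢ/ (uvular).
Nasal: /m/ (bilabial), /n/ (alveolar), /ɳ/ (retroflex), /ɲ/ (palatal), /ŋ/ (velar), /ɴ/ (uvular).
The palatal row has no oral stop member, so the gap is the palatal oral stop /ɟ/.

/ɟ/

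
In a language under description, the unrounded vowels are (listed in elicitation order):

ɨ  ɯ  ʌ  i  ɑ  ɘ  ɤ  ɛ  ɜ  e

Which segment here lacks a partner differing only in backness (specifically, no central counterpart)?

/ɑ/

High: /i/ ~ /ɨ/ ~ /ɯ/
High-mid: /e/ ~ /ɘ/ ~ /ɤ/
Low-mid: /ɛ/ ~ /ɜ/ ~ /ʌ/
Low: only /ɑ/ (back); no central partner.
So /ɑ/ is the unpaired segment.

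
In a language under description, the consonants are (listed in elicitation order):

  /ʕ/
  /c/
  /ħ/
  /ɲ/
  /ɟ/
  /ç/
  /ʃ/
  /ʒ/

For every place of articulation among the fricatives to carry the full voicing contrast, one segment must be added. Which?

Voiceless: /ʃ/ (postalveolar), /ç/ (palatal), /ħ/ (pharyngeal).
Voiced: /ʒ/ (postalveolar), /ʕ/ (pharyngeal).
The palatal row has no voiced member, so the gap is the voiced palatal fricative /ʝ/.

/ʝ/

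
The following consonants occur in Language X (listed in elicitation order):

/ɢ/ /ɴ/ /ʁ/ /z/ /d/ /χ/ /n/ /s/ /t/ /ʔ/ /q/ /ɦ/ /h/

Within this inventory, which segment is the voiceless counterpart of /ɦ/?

/ɦ/ is a voiced glottal fricative.
The voiceless counterpart is a voiceless glottal fricative — in this inventory, /h/.

/h/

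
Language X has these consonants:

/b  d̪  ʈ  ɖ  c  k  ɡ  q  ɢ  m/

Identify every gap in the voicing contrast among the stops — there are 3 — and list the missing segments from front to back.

place of articulation  voiceless  voiced  
bilabial          —         b       
dental            —         d̪      
retroflex         ʈ         ɖ       
palatal           c         —       
velar             k         ɡ       
uvular            q         ɢ       
Gaps, from front to back: bilabial lacks voiceless (/p/); dental lacks voiceless (/t̪/); palatal lacks voiced (/ɟ/).

/p/, /t̪/, /ɟ/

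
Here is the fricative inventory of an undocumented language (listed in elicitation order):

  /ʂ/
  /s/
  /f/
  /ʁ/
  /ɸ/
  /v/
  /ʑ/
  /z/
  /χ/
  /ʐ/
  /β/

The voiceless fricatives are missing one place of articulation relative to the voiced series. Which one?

bilabial: voiceless /ɸ/, voiced /β/.
labiodental: voiceless /f/, voiced /v/.
alveolar: voiceless /s/, voiced /z/.
retroflex: voiceless /ʂ/, voiced /ʐ/.
alveolo-palatal: voiceless —, voiced /ʑ/.
uvular: voiceless /χ/, voiced /ʁ/.
Every place of articulation has a voiceless member except alveolo-palatal, where /ɕ/ would be expected.

alveolo-palatal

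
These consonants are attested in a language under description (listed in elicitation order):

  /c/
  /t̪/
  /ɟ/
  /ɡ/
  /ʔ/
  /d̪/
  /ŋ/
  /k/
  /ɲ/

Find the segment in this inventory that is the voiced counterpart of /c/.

/ɟ/

/c/ is a voiceless palatal stop.
The voiced counterpart is a voiced palatal stop — in this inventory, /ɟ/.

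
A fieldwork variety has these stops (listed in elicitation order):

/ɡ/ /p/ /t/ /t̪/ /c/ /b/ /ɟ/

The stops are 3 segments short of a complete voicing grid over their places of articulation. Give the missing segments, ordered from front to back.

place of articulation  voiceless  voiced  
bilabial          p         b       
dental            t̪        —       
alveolar          t         —       
palatal           c         ɟ       
velar             —         ɡ       
Gaps, from front to back: dental lacks voiced (/d̪/); alveolar lacks voiced (/d/); velar lacks voiceless (/k/).

/d̪/, /d/, /k/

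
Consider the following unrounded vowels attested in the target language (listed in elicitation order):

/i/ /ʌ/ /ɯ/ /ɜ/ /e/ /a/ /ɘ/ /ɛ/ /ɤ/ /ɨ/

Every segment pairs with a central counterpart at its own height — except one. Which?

/a/

High: /i/ ~ /ɨ/ ~ /ɯ/
High-mid: /e/ ~ /ɘ/ ~ /ɤ/
Low-mid: /ɛ/ ~ /ɜ/ ~ /ʌ/
Low: only /a/ (front); no central partner.
So /a/ is the unpaired segment.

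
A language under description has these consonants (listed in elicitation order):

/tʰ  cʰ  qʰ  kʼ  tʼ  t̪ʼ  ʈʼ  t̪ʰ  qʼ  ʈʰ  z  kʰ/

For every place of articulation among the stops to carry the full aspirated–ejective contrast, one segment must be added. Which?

/cʼ/

dental: aspirated /t̪ʰ/, ejective /t̪ʼ/.
alveolar: aspirated /tʰ/, ejective /tʼ/.
retroflex: aspirated /ʈʰ/, ejective /ʈʼ/.
palatal: aspirated /cʰ/, ejective —.
velar: aspirated /kʰ/, ejective /kʼ/.
uvular: aspirated /qʰ/, ejective /qʼ/.
The palatal row has no ejective member, so the gap is the ejective palatal stop /cʼ/.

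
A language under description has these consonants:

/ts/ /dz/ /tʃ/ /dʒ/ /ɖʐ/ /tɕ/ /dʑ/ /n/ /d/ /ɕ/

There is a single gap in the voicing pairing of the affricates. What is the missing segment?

Voiceless: /ts/ (alveolar), /tʃ/ (postalveolar), /tɕ/ (alveolo-palatal).
Voiced: /dz/ (alveolar), /dʒ/ (postalveolar), /ɖʐ/ (retroflex), /dʑ/ (alveolo-palatal).
The retroflex row has no voiceless member, so the gap is the voiceless retroflex affricate /ʈʂ/.

/ʈʂ/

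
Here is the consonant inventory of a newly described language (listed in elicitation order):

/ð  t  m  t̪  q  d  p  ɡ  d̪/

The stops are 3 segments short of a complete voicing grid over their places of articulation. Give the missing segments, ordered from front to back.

Voiceless: /p/ (bilabial), /t̪/ (dental), /t/ (alveolar), /q/ (uvular).
Voiced: /d̪/ (dental), /d/ (alveolar), /ɡ/ (velar).
Gaps, from front to back: bilabial lacks voiced (/b/); velar lacks voiceless (/k/); uvular lacks voiced (/ɢ/).

/b/, /k/, /ɢ/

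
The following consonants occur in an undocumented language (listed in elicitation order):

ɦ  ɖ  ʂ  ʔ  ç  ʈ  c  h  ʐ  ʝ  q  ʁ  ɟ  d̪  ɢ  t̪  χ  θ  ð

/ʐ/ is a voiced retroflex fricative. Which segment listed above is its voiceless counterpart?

/ʂ/

The voiceless counterpart is a voiceless retroflex fricative — in this inventory, /ʂ/.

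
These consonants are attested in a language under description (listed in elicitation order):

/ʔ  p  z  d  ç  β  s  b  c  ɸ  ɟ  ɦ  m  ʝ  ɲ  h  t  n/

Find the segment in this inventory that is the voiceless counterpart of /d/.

/d/ is a voiced alveolar stop.
The voiceless counterpart is a voiceless alveolar stop — in this inventory, /t/.

/t/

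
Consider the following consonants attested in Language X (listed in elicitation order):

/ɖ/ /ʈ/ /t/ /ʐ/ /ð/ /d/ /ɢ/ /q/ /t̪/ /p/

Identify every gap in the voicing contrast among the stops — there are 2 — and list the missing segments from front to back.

place of articulation  voiceless  voiced  
bilabial          p         —       
dental            t̪        —       
alveolar          t         d       
retroflex         ʈ         ɖ       
uvular            q         ɢ       
Gaps, from front to back: bilabial lacks voiced (/b/); dental lacks voiced (/d̪/).

/b/, /d̪/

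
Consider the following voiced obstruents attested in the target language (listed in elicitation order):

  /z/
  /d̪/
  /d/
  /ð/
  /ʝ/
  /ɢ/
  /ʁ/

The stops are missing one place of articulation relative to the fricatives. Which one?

palatal

Stop: /d̪/ (dental), /d/ (alveolar), /ɢ/ (uvular).
Fricative: /ð/ (dental), /z/ (alveolar), /ʝ/ (palatal), /ʁ/ (uvular).
Every place of articulation has a stop member except palatal, where /ɟ/ would be expected.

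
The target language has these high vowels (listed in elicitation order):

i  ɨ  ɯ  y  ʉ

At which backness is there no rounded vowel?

backness          unrounded  rounded 
front             i         y       
central           ɨ         ʉ       
back              ɯ         —       
Every backness has a rounded member except back, where /u/ would be expected.

back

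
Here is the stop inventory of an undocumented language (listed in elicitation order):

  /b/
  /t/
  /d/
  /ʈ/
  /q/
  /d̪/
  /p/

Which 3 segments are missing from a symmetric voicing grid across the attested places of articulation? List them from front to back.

place of articulation  voiceless  voiced  
bilabial          p         b       
dental            —         d̪      
alveolar          t         d       
retroflex         ʈ         —       
uvular            q         —       
Gaps, from front to back: dental lacks voiceless (/t̪/); retroflex lacks voiced (/ɖ/); uvular lacks voiced (/ɢ/).

/t̪/, /ɖ/, /ɢ/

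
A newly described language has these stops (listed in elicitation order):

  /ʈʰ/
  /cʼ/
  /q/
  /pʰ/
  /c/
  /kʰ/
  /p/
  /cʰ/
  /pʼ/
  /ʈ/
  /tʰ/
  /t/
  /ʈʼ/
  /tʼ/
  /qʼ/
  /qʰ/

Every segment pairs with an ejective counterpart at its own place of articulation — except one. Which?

Bilabial: /p/ ~ /pʰ/ ~ /pʼ/
Alveolar: /t/ ~ /tʰ/ ~ /tʼ/
Retroflex: /ʈ/ ~ /ʈʰ/ ~ /ʈʼ/
Palatal: /c/ ~ /cʰ/ ~ /cʼ/
Uvular: /q/ ~ /qʰ/ ~ /qʼ/
Velar: only /kʰ/ (aspirated); no ejective partner.
So /kʰ/ is the unpaired segment.

/kʰ/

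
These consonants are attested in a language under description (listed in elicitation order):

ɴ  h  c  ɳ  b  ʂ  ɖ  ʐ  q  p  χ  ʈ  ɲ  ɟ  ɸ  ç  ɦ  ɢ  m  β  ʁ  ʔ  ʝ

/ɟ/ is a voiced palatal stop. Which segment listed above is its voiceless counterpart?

/c/

The voiceless counterpart is a voiceless palatal stop — in this inventory, /c/.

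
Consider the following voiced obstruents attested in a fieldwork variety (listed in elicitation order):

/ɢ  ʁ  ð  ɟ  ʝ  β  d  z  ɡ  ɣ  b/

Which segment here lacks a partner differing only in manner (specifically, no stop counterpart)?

/ð/

Bilabial: /b/ ~ /β/
Alveolar: /d/ ~ /z/
Palatal: /ɟ/ ~ /ʝ/
Velar: /ɡ/ ~ /ɣ/
Uvular: /ɢ/ ~ /ʁ/
Dental: only /ð/ (fricative); no stop partner.
So /ð/ is the unpaired segment.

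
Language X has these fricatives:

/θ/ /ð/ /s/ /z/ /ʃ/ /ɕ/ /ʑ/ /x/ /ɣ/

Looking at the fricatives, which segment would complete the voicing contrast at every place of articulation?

/ʒ/

Voiceless: /θ/ (dental), /s/ (alveolar), /ʃ/ (postalveolar), /ɕ/ (alveolo-palatal), /x/ (velar).
Voiced: /ð/ (dental), /z/ (alveolar), /ʑ/ (alveolo-palatal), /ɣ/ (velar).
The postalveolar row has no voiced member, so the gap is the voiced postalveolar fricative /ʒ/.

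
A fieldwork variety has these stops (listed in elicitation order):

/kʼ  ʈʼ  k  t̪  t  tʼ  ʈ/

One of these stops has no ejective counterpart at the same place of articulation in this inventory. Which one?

/t̪/

Alveolar: /t/ ~ /tʼ/
Retroflex: /ʈ/ ~ /ʈʼ/
Velar: /k/ ~ /kʼ/
Dental: only /t̪/ (plain); no ejective partner.
So /t̪/ is the unpaired segment.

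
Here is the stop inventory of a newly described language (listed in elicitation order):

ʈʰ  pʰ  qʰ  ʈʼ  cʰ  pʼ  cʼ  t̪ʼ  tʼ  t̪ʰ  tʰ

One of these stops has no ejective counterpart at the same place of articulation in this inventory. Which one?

Bilabial: /pʰ/ ~ /pʼ/
Dental: /t̪ʰ/ ~ /t̪ʼ/
Alveolar: /tʰ/ ~ /tʼ/
Retroflex: /ʈʰ/ ~ /ʈʼ/
Palatal: /cʰ/ ~ /cʼ/
Uvular: only /qʰ/ (aspirated); no ejective partner.
So /qʰ/ is the unpaired segment.

/qʰ/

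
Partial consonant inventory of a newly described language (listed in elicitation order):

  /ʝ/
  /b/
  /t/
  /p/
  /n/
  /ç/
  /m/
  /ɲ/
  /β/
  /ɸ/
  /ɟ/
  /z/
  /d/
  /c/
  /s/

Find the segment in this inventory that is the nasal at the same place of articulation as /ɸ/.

/m/

/ɸ/ is a voiceless bilabial fricative.
The nasal at the same place is a bilabial nasal — in this inventory, /m/.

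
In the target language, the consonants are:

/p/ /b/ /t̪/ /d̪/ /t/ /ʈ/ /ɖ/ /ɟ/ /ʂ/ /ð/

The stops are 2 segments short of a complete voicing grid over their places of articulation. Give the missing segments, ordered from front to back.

/d/, /c/

bilabial: voiceless /p/, voiced /b/.
dental: voiceless /t̪/, voiced /d̪/.
alveolar: voiceless /t/, voiced —.
retroflex: voiceless /ʈ/, voiced /ɖ/.
palatal: voiceless —, voiced /ɟ/.
Gaps, from front to back: alveolar lacks voiced (/d/); palatal lacks voiceless (/c/).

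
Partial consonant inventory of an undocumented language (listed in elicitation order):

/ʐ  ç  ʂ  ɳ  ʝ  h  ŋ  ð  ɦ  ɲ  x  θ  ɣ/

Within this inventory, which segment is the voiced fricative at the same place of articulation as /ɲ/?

/ʝ/

/ɲ/ is a palatal nasal.
The voiced fricative at the same place is a voiced palatal fricative — in this inventory, /ʝ/.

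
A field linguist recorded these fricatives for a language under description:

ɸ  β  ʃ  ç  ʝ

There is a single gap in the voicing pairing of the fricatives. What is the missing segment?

/ʒ/

place of articulation  voiceless  voiced  
bilabial          ɸ         β       
postalveolar      ʃ         —       
palatal           ç         ʝ       
The postalveolar row has no voiced member, so the gap is the voiced postalveolar fricative /ʒ/.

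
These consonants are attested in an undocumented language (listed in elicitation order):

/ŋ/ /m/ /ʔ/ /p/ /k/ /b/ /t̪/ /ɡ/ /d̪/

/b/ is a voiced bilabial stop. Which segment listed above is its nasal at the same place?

/m/

The nasal at the same place is a bilabial nasal — in this inventory, /m/.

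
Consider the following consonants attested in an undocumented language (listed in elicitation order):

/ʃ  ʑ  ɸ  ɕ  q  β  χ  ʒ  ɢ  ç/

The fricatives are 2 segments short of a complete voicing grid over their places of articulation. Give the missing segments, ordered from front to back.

bilabial: voiceless /ɸ/, voiced /β/.
postalveolar: voiceless /ʃ/, voiced /ʒ/.
alveolo-palatal: voiceless /ɕ/, voiced /ʑ/.
palatal: voiceless /ç/, voiced —.
uvular: voiceless /χ/, voiced —.
Gaps, from front to back: palatal lacks voiced (/ʝ/); uvular lacks voiced (/ʁ/).

/ʝ/, /ʁ/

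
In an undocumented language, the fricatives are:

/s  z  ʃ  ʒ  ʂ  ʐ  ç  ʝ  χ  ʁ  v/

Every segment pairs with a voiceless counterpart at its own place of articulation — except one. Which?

Alveolar: /s/ ~ /z/
Postalveolar: /ʃ/ ~ /ʒ/
Retroflex: /ʂ/ ~ /ʐ/
Palatal: /ç/ ~ /ʝ/
Uvular: /χ/ ~ /ʁ/
Labiodental: only /v/ (voiced); no voiceless partner.
So /v/ is the unpaired segment.

/v/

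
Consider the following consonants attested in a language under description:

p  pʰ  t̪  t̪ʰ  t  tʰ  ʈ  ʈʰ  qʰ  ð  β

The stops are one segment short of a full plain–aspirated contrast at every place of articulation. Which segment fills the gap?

/q/

Plain: /p/ (bilabial), /t̪/ (dental), /t/ (alveolar), /ʈ/ (retroflex).
Aspirated: /pʰ/ (bilabial), /t̪ʰ/ (dental), /tʰ/ (alveolar), /ʈʰ/ (retroflex), /qʰ/ (uvular).
The uvular row has no plain member, so the gap is the plain uvular stop /q/.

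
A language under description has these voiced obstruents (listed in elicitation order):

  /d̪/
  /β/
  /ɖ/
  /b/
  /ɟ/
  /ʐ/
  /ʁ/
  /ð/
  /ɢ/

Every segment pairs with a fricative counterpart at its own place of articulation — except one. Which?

/ɟ/

Bilabial: /b/ ~ /β/
Dental: /d̪/ ~ /ð/
Retroflex: /ɖ/ ~ /ʐ/
Uvular: /ɢ/ ~ /ʁ/
Palatal: only /ɟ/ (stop); no fricative partner.
So /ɟ/ is the unpaired segment.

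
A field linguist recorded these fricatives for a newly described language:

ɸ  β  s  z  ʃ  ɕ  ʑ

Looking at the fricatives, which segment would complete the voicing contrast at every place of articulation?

/ʒ/

bilabial: voiceless /ɸ/, voiced /β/.
alveolar: voiceless /s/, voiced /z/.
postalveolar: voiceless /ʃ/, voiced —.
alveolo-palatal: voiceless /ɕ/, voiced /ʑ/.
The postalveolar row has no voiced member, so the gap is the voiced postalveolar fricative /ʒ/.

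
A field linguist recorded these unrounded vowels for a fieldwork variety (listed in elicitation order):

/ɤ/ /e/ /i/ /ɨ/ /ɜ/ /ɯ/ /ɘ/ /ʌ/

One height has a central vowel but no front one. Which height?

Front: /i/ (high), /e/ (high-mid).
Central: /ɨ/ (high), /ɘ/ (high-mid), /ɜ/ (low-mid).
Back: /ɯ/ (high), /ɤ/ (high-mid), /ʌ/ (low-mid).
Every height has a front member except low-mid, where /ɛ/ would be expected.

low-mid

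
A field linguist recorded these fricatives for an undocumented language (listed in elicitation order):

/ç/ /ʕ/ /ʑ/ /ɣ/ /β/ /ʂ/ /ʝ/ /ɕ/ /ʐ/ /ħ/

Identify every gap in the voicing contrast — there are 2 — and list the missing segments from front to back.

/ɸ/, /x/

bilabial: voiceless —, voiced /β/.
retroflex: voiceless /ʂ/, voiced /ʐ/.
alveolo-palatal: voiceless /ɕ/, voiced /ʑ/.
palatal: voiceless /ç/, voiced /ʝ/.
velar: voiceless —, voiced /ɣ/.
pharyngeal: voiceless /ħ/, voiced /ʕ/.
Gaps, from front to back: bilabial lacks voiceless (/ɸ/); velar lacks voiceless (/x/).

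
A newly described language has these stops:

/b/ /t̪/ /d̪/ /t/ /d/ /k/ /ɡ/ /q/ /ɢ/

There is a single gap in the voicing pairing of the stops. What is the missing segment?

bilabial: voiceless —, voiced /b/.
dental: voiceless /t̪/, voiced /d̪/.
alveolar: voiceless /t/, voiced /d/.
velar: voiceless /k/, voiced /ɡ/.
uvular: voiceless /q/, voiced /ɢ/.
The bilabial row has no voiceless member, so the gap is the voiceless bilabial stop /p/.

/p/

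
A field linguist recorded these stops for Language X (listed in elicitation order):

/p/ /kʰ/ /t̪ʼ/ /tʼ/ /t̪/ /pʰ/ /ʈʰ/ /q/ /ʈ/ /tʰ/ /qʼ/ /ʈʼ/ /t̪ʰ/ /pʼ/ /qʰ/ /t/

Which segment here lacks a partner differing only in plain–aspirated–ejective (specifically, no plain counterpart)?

/kʰ/

Bilabial: /p/ ~ /pʰ/ ~ /pʼ/
Dental: /t̪/ ~ /t̪ʰ/ ~ /t̪ʼ/
Alveolar: /t/ ~ /tʰ/ ~ /tʼ/
Retroflex: /ʈ/ ~ /ʈʰ/ ~ /ʈʼ/
Uvular: /q/ ~ /qʰ/ ~ /qʼ/
Velar: only /kʰ/ (aspirated); no plain partner.
So /kʰ/ is the unpaired segment.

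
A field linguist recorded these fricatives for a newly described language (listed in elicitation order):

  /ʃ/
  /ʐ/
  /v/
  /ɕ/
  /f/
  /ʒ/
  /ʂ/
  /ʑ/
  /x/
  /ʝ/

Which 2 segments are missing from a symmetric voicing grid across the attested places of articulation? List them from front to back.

/ç/, /ɣ/

labiodental: voiceless /f/, voiced /v/.
postalveolar: voiceless /ʃ/, voiced /ʒ/.
retroflex: voiceless /ʂ/, voiced /ʐ/.
alveolo-palatal: voiceless /ɕ/, voiced /ʑ/.
palatal: voiceless —, voiced /ʝ/.
velar: voiceless /x/, voiced —.
Gaps, from front to back: palatal lacks voiceless (/ç/); velar lacks voiced (/ɣ/).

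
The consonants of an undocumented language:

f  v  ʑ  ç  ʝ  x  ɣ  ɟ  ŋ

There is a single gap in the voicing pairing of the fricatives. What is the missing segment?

labiodental: voiceless /f/, voiced /v/.
alveolo-palatal: voiceless —, voiced /ʑ/.
palatal: voiceless /ç/, voiced /ʝ/.
velar: voiceless /x/, voiced /ɣ/.
The alveolo-palatal row has no voiceless member, so the gap is the voiceless alveolo-palatal fricative /ɕ/.

/ɕ/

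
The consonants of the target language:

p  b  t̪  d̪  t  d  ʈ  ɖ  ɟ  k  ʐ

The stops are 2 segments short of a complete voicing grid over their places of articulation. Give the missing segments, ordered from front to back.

/c/, /ɡ/

place of articulation  voiceless  voiced  
bilabial          p         b       
dental            t̪        d̪      
alveolar          t         d       
retroflex         ʈ         ɖ       
palatal           —         ɟ       
velar             k         —       
Gaps, from front to back: palatal lacks voiceless (/c/); velar lacks voiced (/ɡ/).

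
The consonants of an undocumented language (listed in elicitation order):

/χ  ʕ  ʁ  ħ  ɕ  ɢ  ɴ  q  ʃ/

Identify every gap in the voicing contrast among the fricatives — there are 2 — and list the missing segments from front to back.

place of articulation  voiceless  voiced  
postalveolar      ʃ         —       
alveolo-palatal   ɕ         —       
uvular            χ         ʁ       
pharyngeal        ħ         ʕ       
Gaps, from front to back: postalveolar lacks voiced (/ʒ/); alveolo-palatal lacks voiced (/ʑ/).

/ʒ/, /ʑ/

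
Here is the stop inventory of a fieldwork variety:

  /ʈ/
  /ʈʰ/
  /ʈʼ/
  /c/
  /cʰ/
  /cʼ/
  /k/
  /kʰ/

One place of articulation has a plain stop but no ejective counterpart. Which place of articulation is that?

velar

retroflex: plain /ʈ/, aspirated /ʈʰ/, ejective /ʈʼ/.
palatal: plain /c/, aspirated /cʰ/, ejective /cʼ/.
velar: plain /k/, aspirated /kʰ/, ejective —.
Every place of articulation has an ejective member except velar, where /kʼ/ would be expected.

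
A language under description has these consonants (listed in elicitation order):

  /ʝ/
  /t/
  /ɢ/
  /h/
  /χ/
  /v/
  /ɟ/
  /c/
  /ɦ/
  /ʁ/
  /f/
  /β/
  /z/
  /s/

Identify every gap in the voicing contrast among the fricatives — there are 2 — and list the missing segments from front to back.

bilabial: voiceless —, voiced /β/.
labiodental: voiceless /f/, voiced /v/.
alveolar: voiceless /s/, voiced /z/.
palatal: voiceless —, voiced /ʝ/.
uvular: voiceless /χ/, voiced /ʁ/.
glottal: voiceless /h/, voiced /ɦ/.
Gaps, from front to back: bilabial lacks voiceless (/ɸ/); palatal lacks voiceless (/ç/).

/ɸ/, /ç/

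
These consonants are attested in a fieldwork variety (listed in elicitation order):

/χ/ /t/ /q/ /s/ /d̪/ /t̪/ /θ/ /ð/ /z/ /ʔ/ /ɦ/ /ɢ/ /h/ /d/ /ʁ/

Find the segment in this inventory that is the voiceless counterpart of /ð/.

/θ/

/ð/ is a voiced dental fricative.
The voiceless counterpart is a voiceless dental fricative — in this inventory, /θ/.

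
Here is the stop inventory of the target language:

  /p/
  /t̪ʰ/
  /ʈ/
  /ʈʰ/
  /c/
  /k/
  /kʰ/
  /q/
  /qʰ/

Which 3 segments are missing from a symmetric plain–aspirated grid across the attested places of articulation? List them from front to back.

place of articulation  plain     aspirated
bilabial          p         —       
dental            —         t̪ʰ     
retroflex         ʈ         ʈʰ      
palatal           c         —       
velar             k         kʰ      
uvular            q         qʰ      
Gaps, from front to back: bilabial lacks aspirated (/pʰ/); dental lacks plain (/t̪/); palatal lacks aspirated (/cʰ/).

/pʰ/, /t̪/, /cʰ/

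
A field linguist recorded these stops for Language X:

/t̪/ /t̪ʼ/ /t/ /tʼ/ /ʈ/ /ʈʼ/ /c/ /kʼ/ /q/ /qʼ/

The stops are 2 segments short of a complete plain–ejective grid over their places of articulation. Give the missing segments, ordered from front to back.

Plain: /t̪/ (dental), /t/ (alveolar), /ʈ/ (retroflex), /c/ (palatal), /q/ (uvular).
Ejective: /t̪ʼ/ (dental), /tʼ/ (alveolar), /ʈʼ/ (retroflex), /kʼ/ (velar), /qʼ/ (uvular).
Gaps, from front to back: palatal lacks ejective (/cʼ/); velar lacks plain (/k/).

/cʼ/, /k/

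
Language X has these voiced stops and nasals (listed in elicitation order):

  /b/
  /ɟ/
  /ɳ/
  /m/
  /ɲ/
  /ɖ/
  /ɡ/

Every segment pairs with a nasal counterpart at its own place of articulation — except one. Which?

Bilabial: /b/ ~ /m/
Retroflex: /ɖ/ ~ /ɳ/
Palatal: /ɟ/ ~ /ɲ/
Velar: only /ɡ/ (oral stop); no nasal partner.
So /ɡ/ is the unpaired segment.

/ɡ/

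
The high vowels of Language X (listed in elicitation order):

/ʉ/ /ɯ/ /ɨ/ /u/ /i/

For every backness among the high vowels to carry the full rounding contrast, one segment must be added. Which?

/y/

front: unrounded /i/, rounded —.
central: unrounded /ɨ/, rounded /ʉ/.
back: unrounded /ɯ/, rounded /u/.
The front row has no rounded member, so the gap is the front rounded vowel /y/.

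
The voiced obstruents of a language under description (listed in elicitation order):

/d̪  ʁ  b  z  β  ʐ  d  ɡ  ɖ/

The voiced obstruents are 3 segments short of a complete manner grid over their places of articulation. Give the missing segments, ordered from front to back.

place of articulation  stop      fricative
bilabial          b         β       
dental            d̪        —       
alveolar          d         z       
retroflex         ɖ         ʐ       
velar             ɡ         —       
uvular            —         ʁ       
Gaps, from front to back: dental lacks fricative (/ð/); velar lacks fricative (/ɣ/); uvular lacks stop (/ɢ/).

/ð/, /ɣ/, /ɢ/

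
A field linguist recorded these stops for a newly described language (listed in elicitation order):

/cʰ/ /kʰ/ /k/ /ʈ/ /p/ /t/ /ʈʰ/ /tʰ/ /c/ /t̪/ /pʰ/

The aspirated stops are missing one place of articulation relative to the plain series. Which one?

dental

bilabial: plain /p/, aspirated /pʰ/.
dental: plain /t̪/, aspirated —.
alveolar: plain /t/, aspirated /tʰ/.
retroflex: plain /ʈ/, aspirated /ʈʰ/.
palatal: plain /c/, aspirated /cʰ/.
velar: plain /k/, aspirated /kʰ/.
Every place of articulation has an aspirated member except dental, where /t̪ʰ/ would be expected.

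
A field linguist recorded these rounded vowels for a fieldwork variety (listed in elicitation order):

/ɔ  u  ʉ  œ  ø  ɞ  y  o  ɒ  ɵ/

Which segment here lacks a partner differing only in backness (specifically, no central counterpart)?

/ɒ/

High: /y/ ~ /ʉ/ ~ /u/
High-mid: /ø/ ~ /ɵ/ ~ /o/
Low-mid: /œ/ ~ /ɞ/ ~ /ɔ/
Low: only /ɒ/ (back); no central partner.
So /ɒ/ is the unpaired segment.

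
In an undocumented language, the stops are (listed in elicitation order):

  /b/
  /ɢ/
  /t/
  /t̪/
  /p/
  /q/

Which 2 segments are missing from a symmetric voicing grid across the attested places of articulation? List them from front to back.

/d̪/, /d/

bilabial: voiceless /p/, voiced /b/.
dental: voiceless /t̪/, voiced —.
alveolar: voiceless /t/, voiced —.
uvular: voiceless /q/, voiced /ɢ/.
Gaps, from front to back: dental lacks voiced (/d̪/); alveolar lacks voiced (/d/).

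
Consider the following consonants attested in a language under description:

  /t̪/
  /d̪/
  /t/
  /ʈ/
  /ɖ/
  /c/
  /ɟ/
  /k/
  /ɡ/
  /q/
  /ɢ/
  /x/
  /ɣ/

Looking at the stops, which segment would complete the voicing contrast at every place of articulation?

dental: voiceless /t̪/, voiced /d̪/.
alveolar: voiceless /t/, voiced —.
retroflex: voiceless /ʈ/, voiced /ɖ/.
palatal: voiceless /c/, voiced /ɟ/.
velar: voiceless /k/, voiced /ɡ/.
uvular: voiceless /q/, voiced /ɢ/.
The alveolar row has no voiced member, so the gap is the voiced alveolar stop /d/.

/d/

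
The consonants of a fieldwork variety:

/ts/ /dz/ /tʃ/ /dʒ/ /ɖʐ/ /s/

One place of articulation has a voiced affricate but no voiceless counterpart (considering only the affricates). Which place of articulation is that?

Voiceless: /ts/ (alveolar), /tʃ/ (postalveolar).
Voiced: /dz/ (alveolar), /dʒ/ (postalveolar), /ɖʐ/ (retroflex).
Every place of articulation has a voiceless member except retroflex, where /ʈʂ/ would be expected.

retroflex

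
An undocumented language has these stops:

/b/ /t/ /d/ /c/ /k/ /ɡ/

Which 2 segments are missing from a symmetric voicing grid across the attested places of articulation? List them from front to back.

/p/, /ɟ/

bilabial: voiceless —, voiced /b/.
alveolar: voiceless /t/, voiced /d/.
palatal: voiceless /c/, voiced —.
velar: voiceless /k/, voiced /ɡ/.
Gaps, from front to back: bilabial lacks voiceless (/p/); palatal lacks voiced (/ɟ/).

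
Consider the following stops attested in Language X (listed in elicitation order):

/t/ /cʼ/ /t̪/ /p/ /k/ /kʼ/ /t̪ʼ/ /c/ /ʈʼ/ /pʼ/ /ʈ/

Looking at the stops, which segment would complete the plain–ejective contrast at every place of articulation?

/tʼ/

Plain: /p/ (bilabial), /t̪/ (dental), /t/ (alveolar), /ʈ/ (retroflex), /c/ (palatal), /k/ (velar).
Ejective: /pʼ/ (bilabial), /t̪ʼ/ (dental), /ʈʼ/ (retroflex), /cʼ/ (palatal), /kʼ/ (velar).
The alveolar row has no ejective member, so the gap is the ejective alveolar stop /tʼ/.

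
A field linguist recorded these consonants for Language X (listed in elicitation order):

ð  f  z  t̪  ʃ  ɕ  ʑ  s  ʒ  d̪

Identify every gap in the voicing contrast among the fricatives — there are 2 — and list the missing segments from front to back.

/v/, /θ/

labiodental: voiceless /f/, voiced —.
dental: voiceless —, voiced /ð/.
alveolar: voiceless /s/, voiced /z/.
postalveolar: voiceless /ʃ/, voiced /ʒ/.
alveolo-palatal: voiceless /ɕ/, voiced /ʑ/.
Gaps, from front to back: labiodental lacks voiced (/v/); dental lacks voiceless (/θ/).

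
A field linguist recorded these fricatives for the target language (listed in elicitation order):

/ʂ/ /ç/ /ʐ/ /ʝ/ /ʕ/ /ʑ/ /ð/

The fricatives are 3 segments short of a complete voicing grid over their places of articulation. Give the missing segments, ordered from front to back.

/θ/, /ɕ/, /ħ/

dental: voiceless —, voiced /ð/.
retroflex: voiceless /ʂ/, voiced /ʐ/.
alveolo-palatal: voiceless —, voiced /ʑ/.
palatal: voiceless /ç/, voiced /ʝ/.
pharyngeal: voiceless —, voiced /ʕ/.
Gaps, from front to back: dental lacks voiceless (/θ/); alveolo-palatal lacks voiceless (/ɕ/); pharyngeal lacks voiceless (/ħ/).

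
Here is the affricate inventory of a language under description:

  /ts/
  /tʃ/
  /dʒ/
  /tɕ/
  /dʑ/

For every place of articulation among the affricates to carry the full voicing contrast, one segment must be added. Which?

Voiceless: /ts/ (alveolar), /tʃ/ (postalveolar), /tɕ/ (alveolo-palatal).
Voiced: /dʒ/ (postalveolar), /dʑ/ (alveolo-palatal).
The alveolar row has no voiced member, so the gap is the voiced alveolar affricate /dz/.

/dz/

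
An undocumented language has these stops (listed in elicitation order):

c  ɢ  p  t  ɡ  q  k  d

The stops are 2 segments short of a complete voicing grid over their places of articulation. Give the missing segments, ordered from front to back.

bilabial: voiceless /p/, voiced —.
alveolar: voiceless /t/, voiced /d/.
palatal: voiceless /c/, voiced —.
velar: voiceless /k/, voiced /ɡ/.
uvular: voiceless /q/, voiced /ɢ/.
Gaps, from front to back: bilabial lacks voiced (/b/); palatal lacks voiced (/ɟ/).

/b/, /ɟ/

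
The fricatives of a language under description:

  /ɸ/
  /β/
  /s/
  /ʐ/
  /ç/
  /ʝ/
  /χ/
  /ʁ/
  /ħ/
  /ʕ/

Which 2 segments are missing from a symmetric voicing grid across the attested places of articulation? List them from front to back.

bilabial: voiceless /ɸ/, voiced /β/.
alveolar: voiceless /s/, voiced —.
retroflex: voiceless —, voiced /ʐ/.
palatal: voiceless /ç/, voiced /ʝ/.
uvular: voiceless /χ/, voiced /ʁ/.
pharyngeal: voiceless /ħ/, voiced /ʕ/.
Gaps, from front to back: alveolar lacks voiced (/z/); retroflex lacks voiceless (/ʂ/).

/z/, /ʂ/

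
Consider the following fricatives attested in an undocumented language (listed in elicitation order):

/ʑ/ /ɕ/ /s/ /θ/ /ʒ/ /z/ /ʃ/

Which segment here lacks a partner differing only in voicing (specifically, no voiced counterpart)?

/θ/

Alveolar: /s/ ~ /z/
Postalveolar: /ʃ/ ~ /ʒ/
Alveolo-palatal: /ɕ/ ~ /ʑ/
Dental: only /θ/ (voiceless); no voiced partner.
So /θ/ is the unpaired segment.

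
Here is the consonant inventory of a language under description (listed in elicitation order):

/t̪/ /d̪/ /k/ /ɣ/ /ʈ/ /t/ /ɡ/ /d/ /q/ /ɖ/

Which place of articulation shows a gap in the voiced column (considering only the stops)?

Voiceless: /t̪/ (dental), /t/ (alveolar), /ʈ/ (retroflex), /k/ (velar), /q/ (uvular).
Voiced: /d̪/ (dental), /d/ (alveolar), /ɖ/ (retroflex), /ɡ/ (velar).
Every place of articulation has a voiced member except uvular, where /ɢ/ would be expected.

uvular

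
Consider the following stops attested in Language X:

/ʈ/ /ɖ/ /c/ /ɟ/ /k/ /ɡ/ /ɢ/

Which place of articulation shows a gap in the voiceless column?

uvular

place of articulation  voiceless  voiced  
retroflex         ʈ         ɖ       
palatal           c         ɟ       
velar             k         ɡ       
uvular            —         ɢ       
Every place of articulation has a voiceless member except uvular, where /q/ would be expected.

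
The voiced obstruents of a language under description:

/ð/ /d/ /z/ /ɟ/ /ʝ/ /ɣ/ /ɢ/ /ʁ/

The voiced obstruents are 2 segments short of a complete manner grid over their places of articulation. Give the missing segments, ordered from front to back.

place of articulation  stop      fricative
dental            —         ð       
alveolar          d         z       
palatal           ɟ         ʝ       
velar             —         ɣ       
uvular            ɢ         ʁ       
Gaps, from front to back: dental lacks stop (/d̪/); velar lacks stop (/ɡ/).

/d̪/, /ɡ/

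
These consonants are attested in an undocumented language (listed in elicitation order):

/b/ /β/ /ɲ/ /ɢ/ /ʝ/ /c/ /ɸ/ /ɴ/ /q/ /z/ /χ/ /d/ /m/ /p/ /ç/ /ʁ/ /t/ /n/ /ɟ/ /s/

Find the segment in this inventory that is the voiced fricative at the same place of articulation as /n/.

/n/ is an alveolar nasal.
The voiced fricative at the same place is a voiced alveolar fricative — in this inventory, /z/.

/z/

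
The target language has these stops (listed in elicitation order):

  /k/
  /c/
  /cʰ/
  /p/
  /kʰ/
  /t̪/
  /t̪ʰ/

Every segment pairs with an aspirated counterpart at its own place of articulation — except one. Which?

/p/

Dental: /t̪/ ~ /t̪ʰ/
Palatal: /c/ ~ /cʰ/
Velar: /k/ ~ /kʰ/
Bilabial: only /p/ (plain); no aspirated partner.
So /p/ is the unpaired segment.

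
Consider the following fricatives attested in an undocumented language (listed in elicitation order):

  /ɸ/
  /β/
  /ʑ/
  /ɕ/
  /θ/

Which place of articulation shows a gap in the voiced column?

dental

place of articulation  voiceless  voiced  
bilabial          ɸ         β       
dental            θ         —       
alveolo-palatal   ɕ         ʑ       
Every place of articulation has a voiced member except dental, where /ð/ would be expected.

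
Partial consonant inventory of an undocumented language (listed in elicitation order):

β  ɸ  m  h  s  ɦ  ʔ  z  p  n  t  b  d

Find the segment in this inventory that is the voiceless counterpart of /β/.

/ɸ/

/β/ is a voiced bilabial fricative.
The voiceless counterpart is a voiceless bilabial fricative — in this inventory, /ɸ/.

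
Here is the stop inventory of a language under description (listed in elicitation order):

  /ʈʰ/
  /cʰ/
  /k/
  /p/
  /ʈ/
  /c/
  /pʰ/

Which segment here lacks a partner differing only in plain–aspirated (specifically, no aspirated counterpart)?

/k/

Bilabial: /p/ ~ /pʰ/
Retroflex: /ʈ/ ~ /ʈʰ/
Palatal: /c/ ~ /cʰ/
Velar: only /k/ (plain); no aspirated partner.
So /k/ is the unpaired segment.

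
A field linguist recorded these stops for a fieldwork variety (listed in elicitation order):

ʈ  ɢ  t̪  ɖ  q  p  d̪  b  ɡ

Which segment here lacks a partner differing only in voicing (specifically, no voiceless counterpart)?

Bilabial: /p/ ~ /b/
Dental: /t̪/ ~ /d̪/
Retroflex: /ʈ/ ~ /ɖ/
Uvular: /q/ ~ /ɢ/
Velar: only /ɡ/ (voiced); no voiceless partner.
So /ɡ/ is the unpaired segment.

/ɡ/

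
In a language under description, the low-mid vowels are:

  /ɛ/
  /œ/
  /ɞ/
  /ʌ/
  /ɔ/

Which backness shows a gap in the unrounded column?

central

Unrounded: /ɛ/ (front), /ʌ/ (back).
Rounded: /œ/ (front), /ɞ/ (central), /ɔ/ (back).
Every backness has an unrounded member except central, where /ɜ/ would be expected.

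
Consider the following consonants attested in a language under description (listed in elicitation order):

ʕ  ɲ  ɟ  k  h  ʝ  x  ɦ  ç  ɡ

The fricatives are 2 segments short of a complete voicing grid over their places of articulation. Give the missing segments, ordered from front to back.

/ɣ/, /ħ/

Voiceless: /ç/ (palatal), /x/ (velar), /h/ (glottal).
Voiced: /ʝ/ (palatal), /ʕ/ (pharyngeal), /ɦ/ (glottal).
Gaps, from front to back: velar lacks voiced (/ɣ/); pharyngeal lacks voiceless (/ħ/).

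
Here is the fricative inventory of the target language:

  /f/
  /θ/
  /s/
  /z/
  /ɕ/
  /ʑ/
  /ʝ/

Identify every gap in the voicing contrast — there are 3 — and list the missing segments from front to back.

place of articulation  voiceless  voiced  
labiodental       f         —       
dental            θ         —       
alveolar          s         z       
alveolo-palatal   ɕ         ʑ       
palatal           —         ʝ       
Gaps, from front to back: labiodental lacks voiced (/v/); dental lacks voiced (/ð/); palatal lacks voiceless (/ç/).

/v/, /ð/, /ç/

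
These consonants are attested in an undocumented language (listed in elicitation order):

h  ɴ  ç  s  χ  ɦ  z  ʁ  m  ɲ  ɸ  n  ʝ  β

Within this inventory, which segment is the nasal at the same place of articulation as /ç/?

/ɲ/

/ç/ is a voiceless palatal fricative.
The nasal at the same place is a palatal nasal — in this inventory, /ɲ/.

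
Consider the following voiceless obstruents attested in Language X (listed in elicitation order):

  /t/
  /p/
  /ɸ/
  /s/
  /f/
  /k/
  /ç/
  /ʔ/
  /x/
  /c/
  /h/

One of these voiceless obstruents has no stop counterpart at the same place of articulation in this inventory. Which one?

Bilabial: /p/ ~ /ɸ/
Alveolar: /t/ ~ /s/
Palatal: /c/ ~ /ç/
Velar: /k/ ~ /x/
Glottal: /ʔ/ ~ /h/
Labiodental: only /f/ (fricative); no stop partner.
So /f/ is the unpaired segment.

/f/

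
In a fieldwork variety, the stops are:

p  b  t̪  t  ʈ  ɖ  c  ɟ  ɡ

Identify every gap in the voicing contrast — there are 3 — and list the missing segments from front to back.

/d̪/, /d/, /k/

bilabial: voiceless /p/, voiced /b/.
dental: voiceless /t̪/, voiced —.
alveolar: voiceless /t/, voiced —.
retroflex: voiceless /ʈ/, voiced /ɖ/.
palatal: voiceless /c/, voiced /ɟ/.
velar: voiceless —, voiced /ɡ/.
Gaps, from front to back: dental lacks voiced (/d̪/); alveolar lacks voiced (/d/); velar lacks voiceless (/k/).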